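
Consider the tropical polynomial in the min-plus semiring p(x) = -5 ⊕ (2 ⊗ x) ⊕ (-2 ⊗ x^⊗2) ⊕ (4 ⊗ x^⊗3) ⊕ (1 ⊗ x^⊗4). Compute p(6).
p(6) = -5

A tropical monomial a ⊗ x^⊗i evaluates to a + i · x. Evaluating each term at x = 6:
  Term 0 contributes -5 + 0 · 6 = -5
  Term 1 contributes 2 + 1 · 6 = 8
  Term 2 contributes -2 + 2 · 6 = 10
  Term 3 contributes 4 + 3 · 6 = 22
  Term 4 contributes 1 + 4 · 6 = 25
p(6) = ⊕ of these = min[-5, 8, 10, 22, 25] = -5.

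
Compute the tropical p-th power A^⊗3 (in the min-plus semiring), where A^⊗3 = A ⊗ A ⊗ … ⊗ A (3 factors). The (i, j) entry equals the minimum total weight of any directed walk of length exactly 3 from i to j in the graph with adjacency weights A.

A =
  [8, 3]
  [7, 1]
A^⊗3 =
  [11, 5]
  [9, 3]

Each entry (A^⊗3)_ij equals the minimum over all length-3 walks i = v_0 → v_1 → … → v_3 = j of Σ_t A[v_t][v_{t+1}]. For example, for (i, j) = (0, 1) we minimise over 4 possible intermediate vertex sequences; the minimum is 5, attained along the walk 0 → 1 → 1 → 1.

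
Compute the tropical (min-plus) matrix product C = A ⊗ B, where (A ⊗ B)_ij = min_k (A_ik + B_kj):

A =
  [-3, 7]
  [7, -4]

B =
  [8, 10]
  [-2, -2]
A ⊗ B =
  [5, 5]
  [-6, -6]

Apply the min-plus product entry-by-entry:
  C[0][0] = min over k of (A[0][0] + B[0][0] = -3 + 8 = 5, A[0][1] + B[1][0] = 7 + -2 = 5) = 5 (attained at k = 0)
  C[0][1] = min over k of (A[0][0] + B[0][1] = -3 + 10 = 7, A[0][1] + B[1][1] = 7 + -2 = 5) = 5 (attained at k = 1)
  C[1][0] = min over k of (A[1][0] + B[0][0] = 7 + 8 = 15, A[1][1] + B[1][0] = -4 + -2 = -6) = -6 (attained at k = 1)
  C[1][1] = min over k of (A[1][0] + B[0][1] = 7 + 10 = 17, A[1][1] + B[1][1] = -4 + -2 = -6) = -6 (attained at k = 1)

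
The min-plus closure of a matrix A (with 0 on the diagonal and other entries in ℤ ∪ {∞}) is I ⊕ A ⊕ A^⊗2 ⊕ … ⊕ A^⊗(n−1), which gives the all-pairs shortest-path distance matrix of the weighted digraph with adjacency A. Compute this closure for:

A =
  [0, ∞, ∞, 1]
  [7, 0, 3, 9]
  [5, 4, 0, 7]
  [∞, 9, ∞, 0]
Closure =
  [0, 10, 13, 1]
  [7, 0, 3, 8]
  [5, 4, 0, 6]
  [16, 9, 12, 0]

This is the Floyd-Warshall all-pairs shortest-path computation. For each intermediate vertex k = 0, 1, …, 3, update dist[i][j] ← min(dist[i][j], dist[i][k] + dist[k][j]). The final matrix gives, for each (i, j), the minimum total weight of any directed path from i to j (possibly empty when i = j).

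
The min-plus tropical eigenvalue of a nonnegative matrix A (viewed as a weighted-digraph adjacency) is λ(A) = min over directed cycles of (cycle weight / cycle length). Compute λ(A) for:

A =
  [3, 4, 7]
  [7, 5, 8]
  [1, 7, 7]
λ(A) = 3

Enumerate directed cycles and compute their means (weight / length). Sample:
  cycle 0 → 0: weight = 3, length = 1, mean = 3/1 ≈ 3.000
  cycle 1 → 1: weight = 5, length = 1, mean = 5/1 ≈ 5.000
  cycle 2 → 2: weight = 7, length = 1, mean = 7/1 ≈ 7.000
  cycle 0 → 1 → 0: weight = 11, length = 2, mean = 11/2 ≈ 5.500
  cycle 0 → 2 → 0: weight = 8, length = 2, mean = 8/2 ≈ 4.000
  cycle 1 → 0 → 1: weight = 11, length = 2, mean = 11/2 ≈ 5.500
Minimum mean = 3.000, attained e.g. along the cycle 0 → 0 with weight 3 and length 1. So λ(A) = 3/1 = 3.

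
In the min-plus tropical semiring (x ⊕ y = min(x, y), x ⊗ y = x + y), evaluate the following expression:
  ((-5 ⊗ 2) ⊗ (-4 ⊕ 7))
((-5 ⊗ 2) ⊗ (-4 ⊕ 7)) = -7

Expand innermost to outermost. Recall ⊕ takes the minimum of its arguments and ⊗ takes their sum. Working out the expression ((-5 ⊗ 2) ⊗ (-4 ⊕ 7)) gives -7.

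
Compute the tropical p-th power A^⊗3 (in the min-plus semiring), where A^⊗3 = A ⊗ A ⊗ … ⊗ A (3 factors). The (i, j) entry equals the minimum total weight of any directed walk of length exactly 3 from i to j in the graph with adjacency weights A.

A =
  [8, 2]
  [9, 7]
A^⊗3 =
  [18, 13]
  [20, 18]

Each entry (A^⊗3)_ij equals the minimum over all length-3 walks i = v_0 → v_1 → … → v_3 = j of Σ_t A[v_t][v_{t+1}]. For example, for (i, j) = (0, 1) we minimise over 4 possible intermediate vertex sequences; the minimum is 13, attained along the walk 0 → 1 → 0 → 1.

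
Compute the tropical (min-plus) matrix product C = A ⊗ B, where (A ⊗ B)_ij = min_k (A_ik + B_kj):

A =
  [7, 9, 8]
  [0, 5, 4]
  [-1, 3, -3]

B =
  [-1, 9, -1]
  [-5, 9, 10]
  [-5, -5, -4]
A ⊗ B =
  [3, 3, 4]
  [-1, -1, -1]
  [-8, -8, -7]

Apply the min-plus product entry-by-entry:
  C[0][0] = min over k of (A[0][0] + B[0][0] = 7 + -1 = 6, A[0][1] + B[1][0] = 9 + -5 = 4, A[0][2] + B[2][0] = 8 + -5 = 3) = 3 (attained at k = 2)
  C[0][1] = min over k of (A[0][0] + B[0][1] = 7 + 9 = 16, A[0][1] + B[1][1] = 9 + 9 = 18, A[0][2] + B[2][1] = 8 + -5 = 3) = 3 (attained at k = 2)
  C[0][2] = min over k of (A[0][0] + B[0][2] = 7 + -1 = 6, A[0][1] + B[1][2] = 9 + 10 = 19, A[0][2] + B[2][2] = 8 + -4 = 4) = 4 (attained at k = 2)
  C[1][0] = min over k of (A[1][0] + B[0][0] = 0 + -1 = -1, A[1][1] + B[1][0] = 5 + -5 = 0, A[1][2] + B[2][0] = 4 + -5 = -1) = -1 (attained at k = 0)
  C[1][1] = min over k of (A[1][0] + B[0][1] = 0 + 9 = 9, A[1][1] + B[1][1] = 5 + 9 = 14, A[1][2] + B[2][1] = 4 + -5 = -1) = -1 (attained at k = 2)
  C[1][2] = min over k of (A[1][0] + B[0][2] = 0 + -1 = -1, A[1][1] + B[1][2] = 5 + 10 = 15, A[1][2] + B[2][2] = 4 + -4 = 0) = -1 (attained at k = 0)
  C[2][0] = min over k of (A[2][0] + B[0][0] = -1 + -1 = -2, A[2][1] + B[1][0] = 3 + -5 = -2, A[2][2] + B[2][0] = -3 + -5 = -8) = -8 (attained at k = 2)
  C[2][1] = min over k of (A[2][0] + B[0][1] = -1 + 9 = 8, A[2][1] + B[1][1] = 3 + 9 = 12, A[2][2] + B[2][1] = -3 + -5 = -8) = -8 (attained at k = 2)
  C[2][2] = min over k of (A[2][0] + B[0][2] = -1 + -1 = -2, A[2][1] + B[1][2] = 3 + 10 = 13, A[2][2] + B[2][2] = -3 + -4 = -7) = -7 (attained at k = 2)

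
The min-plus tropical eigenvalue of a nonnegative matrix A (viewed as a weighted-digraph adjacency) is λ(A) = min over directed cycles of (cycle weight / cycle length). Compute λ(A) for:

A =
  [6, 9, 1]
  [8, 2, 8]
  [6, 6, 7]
λ(A) = 2

Enumerate directed cycles and compute their means (weight / length). Sample:
  cycle 0 → 0: weight = 6, length = 1, mean = 6/1 ≈ 6.000
  cycle 1 → 1: weight = 2, length = 1, mean = 2/1 ≈ 2.000
  cycle 2 → 2: weight = 7, length = 1, mean = 7/1 ≈ 7.000
  cycle 0 → 1 → 0: weight = 17, length = 2, mean = 17/2 ≈ 8.500
  cycle 0 → 2 → 0: weight = 7, length = 2, mean = 7/2 ≈ 3.500
  cycle 1 → 0 → 1: weight = 17, length = 2, mean = 17/2 ≈ 8.500
Minimum mean = 2.000, attained e.g. along the cycle 1 → 1 with weight 2 and length 1. So λ(A) = 2/1 = 2.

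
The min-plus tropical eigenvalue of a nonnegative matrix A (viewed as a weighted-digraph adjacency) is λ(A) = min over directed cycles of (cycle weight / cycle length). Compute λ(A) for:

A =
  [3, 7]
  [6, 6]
λ(A) = 3

Enumerate directed cycles and compute their means (weight / length). Sample:
  cycle 0 → 0: weight = 3, length = 1, mean = 3/1 ≈ 3.000
  cycle 1 → 1: weight = 6, length = 1, mean = 6/1 ≈ 6.000
  cycle 0 → 1 → 0: weight = 13, length = 2, mean = 13/2 ≈ 6.500
  cycle 1 → 0 → 1: weight = 13, length = 2, mean = 13/2 ≈ 6.500
Minimum mean = 3.000, attained e.g. along the cycle 0 → 0 with weight 3 and length 1. So λ(A) = 3/1 = 3.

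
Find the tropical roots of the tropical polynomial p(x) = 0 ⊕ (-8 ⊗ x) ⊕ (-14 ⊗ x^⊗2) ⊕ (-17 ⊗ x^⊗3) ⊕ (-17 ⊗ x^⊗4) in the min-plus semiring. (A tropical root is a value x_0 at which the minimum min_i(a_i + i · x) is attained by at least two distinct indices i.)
Roots: {0, 3, 6, 8}

Each tropical root is a break point of the lower envelope of the lines y = a_i + i · x (there are 5 lines, with slopes 0, 1, ..., 4). Only the lines that attain the minimum somewhere contribute to roots; other lines are dominated. Here the surviving (envelope) indices are i = 4, i = 3, i = 2, i = 1, i = 0.
Intersections between consecutive envelope lines give the roots: for adjacent envelope indices i < j the intersection is x = (a_i − a_j) / (j − i). Reading off the sorted break points: {0, 3, 6, 8}.
Verification: at each break x_0, at least two indices attain the minimum of min_i(a_i + i · x_0).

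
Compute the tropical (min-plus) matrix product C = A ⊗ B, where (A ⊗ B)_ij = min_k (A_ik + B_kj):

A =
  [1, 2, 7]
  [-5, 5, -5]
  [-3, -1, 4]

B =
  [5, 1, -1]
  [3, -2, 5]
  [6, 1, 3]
A ⊗ B =
  [5, 0, 0]
  [0, -4, -6]
  [2, -3, -4]

Apply the min-plus product entry-by-entry:
  C[0][0] = min over k of (A[0][0] + B[0][0] = 1 + 5 = 6, A[0][1] + B[1][0] = 2 + 3 = 5, A[0][2] + B[2][0] = 7 + 6 = 13) = 5 (attained at k = 1)
  C[0][1] = min over k of (A[0][0] + B[0][1] = 1 + 1 = 2, A[0][1] + B[1][1] = 2 + -2 = 0, A[0][2] + B[2][1] = 7 + 1 = 8) = 0 (attained at k = 1)
  C[0][2] = min over k of (A[0][0] + B[0][2] = 1 + -1 = 0, A[0][1] + B[1][2] = 2 + 5 = 7, A[0][2] + B[2][2] = 7 + 3 = 10) = 0 (attained at k = 0)
  C[1][0] = min over k of (A[1][0] + B[0][0] = -5 + 5 = 0, A[1][1] + B[1][0] = 5 + 3 = 8, A[1][2] + B[2][0] = -5 + 6 = 1) = 0 (attained at k = 0)
  C[1][1] = min over k of (A[1][0] + B[0][1] = -5 + 1 = -4, A[1][1] + B[1][1] = 5 + -2 = 3, A[1][2] + B[2][1] = -5 + 1 = -4) = -4 (attained at k = 0)
  C[1][2] = min over k of (A[1][0] + B[0][2] = -5 + -1 = -6, A[1][1] + B[1][2] = 5 + 5 = 10, A[1][2] + B[2][2] = -5 + 3 = -2) = -6 (attained at k = 0)
  C[2][0] = min over k of (A[2][0] + B[0][0] = -3 + 5 = 2, A[2][1] + B[1][0] = -1 + 3 = 2, A[2][2] + B[2][0] = 4 + 6 = 10) = 2 (attained at k = 0)
  C[2][1] = min over k of (A[2][0] + B[0][1] = -3 + 1 = -2, A[2][1] + B[1][1] = -1 + -2 = -3, A[2][2] + B[2][1] = 4 + 1 = 5) = -3 (attained at k = 1)
  C[2][2] = min over k of (A[2][0] + B[0][2] = -3 + -1 = -4, A[2][1] + B[1][2] = -1 + 5 = 4, A[2][2] + B[2][2] = 4 + 3 = 7) = -4 (attained at k = 0)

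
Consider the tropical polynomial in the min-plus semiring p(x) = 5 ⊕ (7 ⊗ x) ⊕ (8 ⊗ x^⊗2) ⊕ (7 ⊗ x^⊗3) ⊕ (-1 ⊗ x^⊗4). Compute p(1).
p(1) = 3

A tropical monomial a ⊗ x^⊗i evaluates to a + i · x. Evaluating each term at x = 1:
  Term 0 contributes 5 + 0 · 1 = 5
  Term 1 contributes 7 + 1 · 1 = 8
  Term 2 contributes 8 + 2 · 1 = 10
  Term 3 contributes 7 + 3 · 1 = 10
  Term 4 contributes -1 + 4 · 1 = 3
p(1) = ⊕ of these = min[5, 8, 10, 10, 3] = 3.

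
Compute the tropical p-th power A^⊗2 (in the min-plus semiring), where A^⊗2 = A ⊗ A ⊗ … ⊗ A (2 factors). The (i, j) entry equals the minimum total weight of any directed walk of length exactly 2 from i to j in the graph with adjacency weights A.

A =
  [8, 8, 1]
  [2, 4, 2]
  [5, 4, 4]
A^⊗2 =
  [6, 5, 5]
  [6, 6, 3]
  [6, 8, 6]

Each entry (A^⊗2)_ij equals the minimum over all length-2 walks i = v_0 → v_1 → … → v_2 = j of Σ_t A[v_t][v_{t+1}]. For example, for (i, j) = (0, 2) we minimise over 3 possible intermediate vertex sequences; the minimum is 5, attained along the walk 0 → 2 → 2.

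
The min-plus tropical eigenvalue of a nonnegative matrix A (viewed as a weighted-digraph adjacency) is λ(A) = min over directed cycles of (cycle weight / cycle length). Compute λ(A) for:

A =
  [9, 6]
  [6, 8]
λ(A) = 6

Enumerate directed cycles and compute their means (weight / length). Sample:
  cycle 0 → 0: weight = 9, length = 1, mean = 9/1 ≈ 9.000
  cycle 1 → 1: weight = 8, length = 1, mean = 8/1 ≈ 8.000
  cycle 0 → 1 → 0: weight = 12, length = 2, mean = 12/2 ≈ 6.000
  cycle 1 → 0 → 1: weight = 12, length = 2, mean = 12/2 ≈ 6.000
Minimum mean = 6.000, attained e.g. along the cycle 0 → 1 → 0 with weight 12 and length 2. So λ(A) = 12/2 = 6.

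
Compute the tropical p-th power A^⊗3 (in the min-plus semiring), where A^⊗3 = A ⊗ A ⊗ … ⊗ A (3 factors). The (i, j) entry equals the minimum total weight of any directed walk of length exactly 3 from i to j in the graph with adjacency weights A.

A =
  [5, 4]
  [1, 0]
A^⊗3 =
  [5, 4]
  [1, 0]

Each entry (A^⊗3)_ij equals the minimum over all length-3 walks i = v_0 → v_1 → … → v_3 = j of Σ_t A[v_t][v_{t+1}]. For example, for (i, j) = (0, 1) we minimise over 4 possible intermediate vertex sequences; the minimum is 4, attained along the walk 0 → 1 → 1 → 1.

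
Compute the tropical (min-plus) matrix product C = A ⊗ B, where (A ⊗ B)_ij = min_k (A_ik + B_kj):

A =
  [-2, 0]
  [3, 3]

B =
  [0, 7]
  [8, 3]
A ⊗ B =
  [-2, 3]
  [3, 6]

Apply the min-plus product entry-by-entry:
  C[0][0] = min over k of (A[0][0] + B[0][0] = -2 + 0 = -2, A[0][1] + B[1][0] = 0 + 8 = 8) = -2 (attained at k = 0)
  C[0][1] = min over k of (A[0][0] + B[0][1] = -2 + 7 = 5, A[0][1] + B[1][1] = 0 + 3 = 3) = 3 (attained at k = 1)
  C[1][0] = min over k of (A[1][0] + B[0][0] = 3 + 0 = 3, A[1][1] + B[1][0] = 3 + 8 = 11) = 3 (attained at k = 0)
  C[1][1] = min over k of (A[1][0] + B[0][1] = 3 + 7 = 10, A[1][1] + B[1][1] = 3 + 3 = 6) = 6 (attained at k = 1)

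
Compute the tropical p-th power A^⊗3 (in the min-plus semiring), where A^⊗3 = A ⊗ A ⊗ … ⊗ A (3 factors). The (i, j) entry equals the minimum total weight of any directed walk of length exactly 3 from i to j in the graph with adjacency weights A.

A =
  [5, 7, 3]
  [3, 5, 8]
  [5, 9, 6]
A^⊗3 =
  [13, 15, 11]
  [11, 15, 11]
  [13, 17, 13]

Each entry (A^⊗3)_ij equals the minimum over all length-3 walks i = v_0 → v_1 → … → v_3 = j of Σ_t A[v_t][v_{t+1}]. For example, for (i, j) = (0, 2) we minimise over 9 possible intermediate vertex sequences; the minimum is 11, attained along the walk 0 → 2 → 0 → 2.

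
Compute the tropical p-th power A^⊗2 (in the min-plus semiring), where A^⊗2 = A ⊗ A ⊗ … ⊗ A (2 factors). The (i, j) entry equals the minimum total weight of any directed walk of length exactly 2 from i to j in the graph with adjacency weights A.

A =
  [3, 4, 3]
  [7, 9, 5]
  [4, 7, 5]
A^⊗2 =
  [6, 7, 6]
  [9, 11, 10]
  [7, 8, 7]

Each entry (A^⊗2)_ij equals the minimum over all length-2 walks i = v_0 → v_1 → … → v_2 = j of Σ_t A[v_t][v_{t+1}]. For example, for (i, j) = (0, 2) we minimise over 3 possible intermediate vertex sequences; the minimum is 6, attained along the walk 0 → 0 → 2.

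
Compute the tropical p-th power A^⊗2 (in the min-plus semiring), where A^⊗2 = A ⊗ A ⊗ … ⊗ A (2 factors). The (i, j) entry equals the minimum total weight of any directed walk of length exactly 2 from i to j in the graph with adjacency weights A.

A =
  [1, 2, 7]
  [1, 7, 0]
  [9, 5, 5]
A^⊗2 =
  [2, 3, 2]
  [2, 3, 5]
  [6, 10, 5]

Each entry (A^⊗2)_ij equals the minimum over all length-2 walks i = v_0 → v_1 → … → v_2 = j of Σ_t A[v_t][v_{t+1}]. For example, for (i, j) = (0, 2) we minimise over 3 possible intermediate vertex sequences; the minimum is 2, attained along the walk 0 → 1 → 2.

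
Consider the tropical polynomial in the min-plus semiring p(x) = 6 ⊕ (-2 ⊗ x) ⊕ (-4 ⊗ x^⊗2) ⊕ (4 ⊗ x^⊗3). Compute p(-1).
p(-1) = -6

A tropical monomial a ⊗ x^⊗i evaluates to a + i · x. Evaluating each term at x = -1:
  Term 0 contributes 6 + 0 · -1 = 6
  Term 1 contributes -2 + 1 · -1 = -3
  Term 2 contributes -4 + 2 · -1 = -6
  Term 3 contributes 4 + 3 · -1 = 1
p(-1) = ⊕ of these = min[6, -3, -6, 1] = -6.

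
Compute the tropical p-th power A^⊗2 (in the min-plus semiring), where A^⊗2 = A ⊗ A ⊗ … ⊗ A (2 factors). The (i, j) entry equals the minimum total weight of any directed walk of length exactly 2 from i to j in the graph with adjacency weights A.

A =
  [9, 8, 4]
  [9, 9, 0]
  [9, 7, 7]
A^⊗2 =
  [13, 11, 8]
  [9, 7, 7]
  [16, 14, 7]

Each entry (A^⊗2)_ij equals the minimum over all length-2 walks i = v_0 → v_1 → … → v_2 = j of Σ_t A[v_t][v_{t+1}]. For example, for (i, j) = (0, 2) we minimise over 3 possible intermediate vertex sequences; the minimum is 8, attained along the walk 0 → 1 → 2.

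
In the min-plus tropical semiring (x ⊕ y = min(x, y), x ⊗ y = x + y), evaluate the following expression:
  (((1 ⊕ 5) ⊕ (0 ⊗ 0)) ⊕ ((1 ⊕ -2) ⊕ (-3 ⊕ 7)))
(((1 ⊕ 5) ⊕ (0 ⊗ 0)) ⊕ ((1 ⊕ -2) ⊕ (-3 ⊕ 7))) = -3

Expand innermost to outermost. Recall ⊕ takes the minimum of its arguments and ⊗ takes their sum. Working out the expression (((1 ⊕ 5) ⊕ (0 ⊗ 0)) ⊕ ((1 ⊕ -2) ⊕ (-3 ⊕ 7))) gives -3.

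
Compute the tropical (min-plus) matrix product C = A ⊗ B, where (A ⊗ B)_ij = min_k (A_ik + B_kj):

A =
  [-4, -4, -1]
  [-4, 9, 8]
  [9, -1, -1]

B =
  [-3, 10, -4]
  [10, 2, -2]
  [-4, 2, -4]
A ⊗ B =
  [-7, -2, -8]
  [-7, 6, -8]
  [-5, 1, -5]

Apply the min-plus product entry-by-entry:
  C[0][0] = min over k of (A[0][0] + B[0][0] = -4 + -3 = -7, A[0][1] + B[1][0] = -4 + 10 = 6, A[0][2] + B[2][0] = -1 + -4 = -5) = -7 (attained at k = 0)
  C[0][1] = min over k of (A[0][0] + B[0][1] = -4 + 10 = 6, A[0][1] + B[1][1] = -4 + 2 = -2, A[0][2] + B[2][1] = -1 + 2 = 1) = -2 (attained at k = 1)
  C[0][2] = min over k of (A[0][0] + B[0][2] = -4 + -4 = -8, A[0][1] + B[1][2] = -4 + -2 = -6, A[0][2] + B[2][2] = -1 + -4 = -5) = -8 (attained at k = 0)
  C[1][0] = min over k of (A[1][0] + B[0][0] = -4 + -3 = -7, A[1][1] + B[1][0] = 9 + 10 = 19, A[1][2] + B[2][0] = 8 + -4 = 4) = -7 (attained at k = 0)
  C[1][1] = min over k of (A[1][0] + B[0][1] = -4 + 10 = 6, A[1][1] + B[1][1] = 9 + 2 = 11, A[1][2] + B[2][1] = 8 + 2 = 10) = 6 (attained at k = 0)
  C[1][2] = min over k of (A[1][0] + B[0][2] = -4 + -4 = -8, A[1][1] + B[1][2] = 9 + -2 = 7, A[1][2] + B[2][2] = 8 + -4 = 4) = -8 (attained at k = 0)
  C[2][0] = min over k of (A[2][0] + B[0][0] = 9 + -3 = 6, A[2][1] + B[1][0] = -1 + 10 = 9, A[2][2] + B[2][0] = -1 + -4 = -5) = -5 (attained at k = 2)
  C[2][1] = min over k of (A[2][0] + B[0][1] = 9 + 10 = 19, A[2][1] + B[1][1] = -1 + 2 = 1, A[2][2] + B[2][1] = -1 + 2 = 1) = 1 (attained at k = 1)
  C[2][2] = min over k of (A[2][0] + B[0][2] = 9 + -4 = 5, A[2][1] + B[1][2] = -1 + -2 = -3, A[2][2] + B[2][2] = -1 + -4 = -5) = -5 (attained at k = 2)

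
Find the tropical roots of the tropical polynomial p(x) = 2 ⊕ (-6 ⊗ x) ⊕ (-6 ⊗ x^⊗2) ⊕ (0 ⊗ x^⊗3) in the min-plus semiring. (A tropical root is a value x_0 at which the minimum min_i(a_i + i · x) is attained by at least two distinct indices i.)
Roots: {-6, 0, 8}

Each tropical root is a break point of the lower envelope of the lines y = a_i + i · x (there are 4 lines, with slopes 0, 1, ..., 3). Only the lines that attain the minimum somewhere contribute to roots; other lines are dominated. Here the surviving (envelope) indices are i = 3, i = 2, i = 1, i = 0.
Intersections between consecutive envelope lines give the roots: for adjacent envelope indices i < j the intersection is x = (a_i − a_j) / (j − i). Reading off the sorted break points: {-6, 0, 8}.
Verification: at each break x_0, at least two indices attain the minimum of min_i(a_i + i · x_0).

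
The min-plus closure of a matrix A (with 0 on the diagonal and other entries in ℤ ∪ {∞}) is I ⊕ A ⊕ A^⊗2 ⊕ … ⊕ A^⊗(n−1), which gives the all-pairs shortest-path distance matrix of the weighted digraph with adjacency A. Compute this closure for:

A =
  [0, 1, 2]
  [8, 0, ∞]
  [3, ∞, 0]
Closure =
  [0, 1, 2]
  [8, 0, 10]
  [3, 4, 0]

This is the Floyd-Warshall all-pairs shortest-path computation. For each intermediate vertex k = 0, 1, …, 2, update dist[i][j] ← min(dist[i][j], dist[i][k] + dist[k][j]). The final matrix gives, for each (i, j), the minimum total weight of any directed path from i to j (possibly empty when i = j).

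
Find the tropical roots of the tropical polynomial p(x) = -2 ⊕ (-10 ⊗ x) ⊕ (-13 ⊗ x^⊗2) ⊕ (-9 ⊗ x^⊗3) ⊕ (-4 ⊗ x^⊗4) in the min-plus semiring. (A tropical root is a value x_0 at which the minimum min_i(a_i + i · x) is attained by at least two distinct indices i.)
Roots: {-5, -4, 3, 8}

Each tropical root is a break point of the lower envelope of the lines y = a_i + i · x (there are 5 lines, with slopes 0, 1, ..., 4). Only the lines that attain the minimum somewhere contribute to roots; other lines are dominated. Here the surviving (envelope) indices are i = 4, i = 3, i = 2, i = 1, i = 0.
Intersections between consecutive envelope lines give the roots: for adjacent envelope indices i < j the intersection is x = (a_i − a_j) / (j − i). Reading off the sorted break points: {-5, -4, 3, 8}.
Verification: at each break x_0, at least two indices attain the minimum of min_i(a_i + i · x_0).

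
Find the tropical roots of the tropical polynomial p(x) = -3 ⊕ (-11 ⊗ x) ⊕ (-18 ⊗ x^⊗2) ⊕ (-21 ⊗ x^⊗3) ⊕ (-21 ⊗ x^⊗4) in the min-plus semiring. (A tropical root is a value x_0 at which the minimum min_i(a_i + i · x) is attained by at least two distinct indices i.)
Roots: {0, 3, 7, 8}

Each tropical root is a break point of the lower envelope of the lines y = a_i + i · x (there are 5 lines, with slopes 0, 1, ..., 4). Only the lines that attain the minimum somewhere contribute to roots; other lines are dominated. Here the surviving (envelope) indices are i = 4, i = 3, i = 2, i = 1, i = 0.
Intersections between consecutive envelope lines give the roots: for adjacent envelope indices i < j the intersection is x = (a_i − a_j) / (j − i). Reading off the sorted break points: {0, 3, 7, 8}.
Verification: at each break x_0, at least two indices attain the minimum of min_i(a_i + i · x_0).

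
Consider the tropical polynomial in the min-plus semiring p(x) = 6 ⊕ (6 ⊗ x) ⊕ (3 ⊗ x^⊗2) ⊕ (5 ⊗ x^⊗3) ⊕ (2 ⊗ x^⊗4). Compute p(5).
p(5) = 6

A tropical monomial a ⊗ x^⊗i evaluates to a + i · x. Evaluating each term at x = 5:
  Term 0 contributes 6 + 0 · 5 = 6
  Term 1 contributes 6 + 1 · 5 = 11
  Term 2 contributes 3 + 2 · 5 = 13
  Term 3 contributes 5 + 3 · 5 = 20
  Term 4 contributes 2 + 4 · 5 = 22
p(5) = ⊕ of these = min[6, 11, 13, 20, 22] = 6.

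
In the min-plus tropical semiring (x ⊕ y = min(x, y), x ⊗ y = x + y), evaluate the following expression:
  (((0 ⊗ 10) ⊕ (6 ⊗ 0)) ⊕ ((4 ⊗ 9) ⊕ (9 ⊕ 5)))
(((0 ⊗ 10) ⊕ (6 ⊗ 0)) ⊕ ((4 ⊗ 9) ⊕ (9 ⊕ 5))) = 5

Expand innermost to outermost. Recall ⊕ takes the minimum of its arguments and ⊗ takes their sum. Working out the expression (((0 ⊗ 10) ⊕ (6 ⊗ 0)) ⊕ ((4 ⊗ 9) ⊕ (9 ⊕ 5))) gives 5.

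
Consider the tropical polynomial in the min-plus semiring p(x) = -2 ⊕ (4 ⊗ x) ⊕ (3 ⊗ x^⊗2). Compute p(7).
p(7) = -2

A tropical monomial a ⊗ x^⊗i evaluates to a + i · x. Evaluating each term at x = 7:
  Term 0 contributes -2 + 0 · 7 = -2
  Term 1 contributes 4 + 1 · 7 = 11
  Term 2 contributes 3 + 2 · 7 = 17
p(7) = ⊕ of these = min[-2, 11, 17] = -2.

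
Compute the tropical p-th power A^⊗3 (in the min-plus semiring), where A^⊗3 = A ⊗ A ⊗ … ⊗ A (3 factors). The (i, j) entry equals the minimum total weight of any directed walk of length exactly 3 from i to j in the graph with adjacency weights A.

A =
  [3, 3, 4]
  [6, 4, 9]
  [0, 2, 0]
A^⊗3 =
  [4, 6, 4]
  [9, 11, 9]
  [0, 2, 0]

Each entry (A^⊗3)_ij equals the minimum over all length-3 walks i = v_0 → v_1 → … → v_3 = j of Σ_t A[v_t][v_{t+1}]. For example, for (i, j) = (0, 2) we minimise over 9 possible intermediate vertex sequences; the minimum is 4, attained along the walk 0 → 2 → 2 → 2.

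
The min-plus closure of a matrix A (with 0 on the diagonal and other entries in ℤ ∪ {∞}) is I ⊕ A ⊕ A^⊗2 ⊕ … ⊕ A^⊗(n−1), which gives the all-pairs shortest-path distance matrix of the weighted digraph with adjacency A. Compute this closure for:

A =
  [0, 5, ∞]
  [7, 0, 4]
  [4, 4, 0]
Closure =
  [0, 5, 9]
  [7, 0, 4]
  [4, 4, 0]

This is the Floyd-Warshall all-pairs shortest-path computation. For each intermediate vertex k = 0, 1, …, 2, update dist[i][j] ← min(dist[i][j], dist[i][k] + dist[k][j]). The final matrix gives, for each (i, j), the minimum total weight of any directed path from i to j (possibly empty when i = j).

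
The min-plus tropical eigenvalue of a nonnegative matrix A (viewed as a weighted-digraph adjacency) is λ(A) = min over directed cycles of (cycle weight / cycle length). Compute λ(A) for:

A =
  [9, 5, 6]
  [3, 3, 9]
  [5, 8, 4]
λ(A) = 3

Enumerate directed cycles and compute their means (weight / length). Sample:
  cycle 0 → 0: weight = 9, length = 1, mean = 9/1 ≈ 9.000
  cycle 1 → 1: weight = 3, length = 1, mean = 3/1 ≈ 3.000
  cycle 2 → 2: weight = 4, length = 1, mean = 4/1 ≈ 4.000
  cycle 0 → 1 → 0: weight = 8, length = 2, mean = 8/2 ≈ 4.000
  cycle 0 → 2 → 0: weight = 11, length = 2, mean = 11/2 ≈ 5.500
  cycle 1 → 0 → 1: weight = 8, length = 2, mean = 8/2 ≈ 4.000
Minimum mean = 3.000, attained e.g. along the cycle 1 → 1 with weight 3 and length 1. So λ(A) = 3/1 = 3.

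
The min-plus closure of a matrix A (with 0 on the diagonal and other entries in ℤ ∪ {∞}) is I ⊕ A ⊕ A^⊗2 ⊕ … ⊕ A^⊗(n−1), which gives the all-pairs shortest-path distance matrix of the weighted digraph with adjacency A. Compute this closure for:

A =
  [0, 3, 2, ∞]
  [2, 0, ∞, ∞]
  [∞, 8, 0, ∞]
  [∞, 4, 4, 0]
Closure =
  [0, 3, 2, ∞]
  [2, 0, 4, ∞]
  [10, 8, 0, ∞]
  [6, 4, 4, 0]

This is the Floyd-Warshall all-pairs shortest-path computation. For each intermediate vertex k = 0, 1, …, 3, update dist[i][j] ← min(dist[i][j], dist[i][k] + dist[k][j]). The final matrix gives, for each (i, j), the minimum total weight of any directed path from i to j (possibly empty when i = j).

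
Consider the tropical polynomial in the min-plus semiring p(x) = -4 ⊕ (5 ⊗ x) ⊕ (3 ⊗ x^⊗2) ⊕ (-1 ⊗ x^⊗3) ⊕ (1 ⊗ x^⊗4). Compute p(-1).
p(-1) = -4

A tropical monomial a ⊗ x^⊗i evaluates to a + i · x. Evaluating each term at x = -1:
  Term 0 contributes -4 + 0 · -1 = -4
  Term 1 contributes 5 + 1 · -1 = 4
  Term 2 contributes 3 + 2 · -1 = 1
  Term 3 contributes -1 + 3 · -1 = -4
  Term 4 contributes 1 + 4 · -1 = -3
p(-1) = ⊕ of these = min[-4, 4, 1, -4, -3] = -4.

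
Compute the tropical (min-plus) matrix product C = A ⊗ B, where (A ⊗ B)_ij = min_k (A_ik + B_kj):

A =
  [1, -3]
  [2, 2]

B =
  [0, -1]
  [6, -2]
A ⊗ B =
  [1, -5]
  [2, 0]

Apply the min-plus product entry-by-entry:
  C[0][0] = min over k of (A[0][0] + B[0][0] = 1 + 0 = 1, A[0][1] + B[1][0] = -3 + 6 = 3) = 1 (attained at k = 0)
  C[0][1] = min over k of (A[0][0] + B[0][1] = 1 + -1 = 0, A[0][1] + B[1][1] = -3 + -2 = -5) = -5 (attained at k = 1)
  C[1][0] = min over k of (A[1][0] + B[0][0] = 2 + 0 = 2, A[1][1] + B[1][0] = 2 + 6 = 8) = 2 (attained at k = 0)
  C[1][1] = min over k of (A[1][0] + B[0][1] = 2 + -1 = 1, A[1][1] + B[1][1] = 2 + -2 = 0) = 0 (attained at k = 1)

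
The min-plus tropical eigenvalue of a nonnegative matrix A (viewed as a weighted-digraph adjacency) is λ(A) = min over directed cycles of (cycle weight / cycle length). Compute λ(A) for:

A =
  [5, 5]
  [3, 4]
λ(A) = 4

Enumerate directed cycles and compute their means (weight / length). Sample:
  cycle 0 → 0: weight = 5, length = 1, mean = 5/1 ≈ 5.000
  cycle 1 → 1: weight = 4, length = 1, mean = 4/1 ≈ 4.000
  cycle 0 → 1 → 0: weight = 8, length = 2, mean = 8/2 ≈ 4.000
  cycle 1 → 0 → 1: weight = 8, length = 2, mean = 8/2 ≈ 4.000
Minimum mean = 4.000, attained e.g. along the cycle 1 → 1 with weight 4 and length 1. So λ(A) = 4/1 = 4.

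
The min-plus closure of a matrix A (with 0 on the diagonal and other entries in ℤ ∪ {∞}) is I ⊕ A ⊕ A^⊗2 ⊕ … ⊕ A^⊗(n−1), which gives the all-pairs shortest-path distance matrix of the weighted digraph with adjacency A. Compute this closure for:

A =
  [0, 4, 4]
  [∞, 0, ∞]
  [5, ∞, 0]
Closure =
  [0, 4, 4]
  [∞, 0, ∞]
  [5, 9, 0]

This is the Floyd-Warshall all-pairs shortest-path computation. For each intermediate vertex k = 0, 1, …, 2, update dist[i][j] ← min(dist[i][j], dist[i][k] + dist[k][j]). The final matrix gives, for each (i, j), the minimum total weight of any directed path from i to j (possibly empty when i = j).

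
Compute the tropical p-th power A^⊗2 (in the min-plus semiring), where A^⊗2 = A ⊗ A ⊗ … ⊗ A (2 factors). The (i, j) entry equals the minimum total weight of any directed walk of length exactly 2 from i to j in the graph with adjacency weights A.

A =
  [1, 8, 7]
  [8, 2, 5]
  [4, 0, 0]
A^⊗2 =
  [2, 7, 7]
  [9, 4, 5]
  [4, 0, 0]

Each entry (A^⊗2)_ij equals the minimum over all length-2 walks i = v_0 → v_1 → … → v_2 = j of Σ_t A[v_t][v_{t+1}]. For example, for (i, j) = (0, 2) we minimise over 3 possible intermediate vertex sequences; the minimum is 7, attained along the walk 0 → 2 → 2.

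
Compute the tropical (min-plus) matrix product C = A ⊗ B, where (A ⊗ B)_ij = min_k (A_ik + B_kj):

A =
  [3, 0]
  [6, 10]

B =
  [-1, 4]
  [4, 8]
A ⊗ B =
  [2, 7]
  [5, 10]

Apply the min-plus product entry-by-entry:
  C[0][0] = min over k of (A[0][0] + B[0][0] = 3 + -1 = 2, A[0][1] + B[1][0] = 0 + 4 = 4) = 2 (attained at k = 0)
  C[0][1] = min over k of (A[0][0] + B[0][1] = 3 + 4 = 7, A[0][1] + B[1][1] = 0 + 8 = 8) = 7 (attained at k = 0)
  C[1][0] = min over k of (A[1][0] + B[0][0] = 6 + -1 = 5, A[1][1] + B[1][0] = 10 + 4 = 14) = 5 (attained at k = 0)
  C[1][1] = min over k of (A[1][0] + B[0][1] = 6 + 4 = 10, A[1][1] + B[1][1] = 10 + 8 = 18) = 10 (attained at k = 0)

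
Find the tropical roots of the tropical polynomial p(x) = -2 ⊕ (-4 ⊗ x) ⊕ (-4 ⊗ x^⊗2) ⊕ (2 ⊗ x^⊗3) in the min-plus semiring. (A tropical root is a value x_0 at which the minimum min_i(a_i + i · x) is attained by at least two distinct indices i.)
Roots: {-6, 0, 2}

Each tropical root is a break point of the lower envelope of the lines y = a_i + i · x (there are 4 lines, with slopes 0, 1, ..., 3). Only the lines that attain the minimum somewhere contribute to roots; other lines are dominated. Here the surviving (envelope) indices are i = 3, i = 2, i = 1, i = 0.
Intersections between consecutive envelope lines give the roots: for adjacent envelope indices i < j the intersection is x = (a_i − a_j) / (j − i). Reading off the sorted break points: {-6, 0, 2}.
Verification: at each break x_0, at least two indices attain the minimum of min_i(a_i + i · x_0).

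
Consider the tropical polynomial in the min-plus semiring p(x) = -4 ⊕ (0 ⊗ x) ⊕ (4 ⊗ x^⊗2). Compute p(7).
p(7) = -4

A tropical monomial a ⊗ x^⊗i evaluates to a + i · x. Evaluating each term at x = 7:
  Term 0 contributes -4 + 0 · 7 = -4
  Term 1 contributes 0 + 1 · 7 = 7
  Term 2 contributes 4 + 2 · 7 = 18
p(7) = ⊕ of these = min[-4, 7, 18] = -4.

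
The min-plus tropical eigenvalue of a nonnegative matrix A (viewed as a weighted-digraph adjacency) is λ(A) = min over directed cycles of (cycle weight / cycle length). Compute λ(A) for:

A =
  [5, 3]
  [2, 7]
λ(A) = 5/2

Enumerate directed cycles and compute their means (weight / length). Sample:
  cycle 0 → 0: weight = 5, length = 1, mean = 5/1 ≈ 5.000
  cycle 1 → 1: weight = 7, length = 1, mean = 7/1 ≈ 7.000
  cycle 0 → 1 → 0: weight = 5, length = 2, mean = 5/2 ≈ 2.500
  cycle 1 → 0 → 1: weight = 5, length = 2, mean = 5/2 ≈ 2.500
Minimum mean = 2.500, attained e.g. along the cycle 0 → 1 → 0 with weight 5 and length 2. So λ(A) = 5/2 = 5/2.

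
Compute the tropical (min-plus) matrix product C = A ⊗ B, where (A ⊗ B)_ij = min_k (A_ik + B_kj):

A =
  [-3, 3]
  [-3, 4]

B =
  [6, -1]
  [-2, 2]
A ⊗ B =
  [1, -4]
  [2, -4]

Apply the min-plus product entry-by-entry:
  C[0][0] = min over k of (A[0][0] + B[0][0] = -3 + 6 = 3, A[0][1] + B[1][0] = 3 + -2 = 1) = 1 (attained at k = 1)
  C[0][1] = min over k of (A[0][0] + B[0][1] = -3 + -1 = -4, A[0][1] + B[1][1] = 3 + 2 = 5) = -4 (attained at k = 0)
  C[1][0] = min over k of (A[1][0] + B[0][0] = -3 + 6 = 3, A[1][1] + B[1][0] = 4 + -2 = 2) = 2 (attained at k = 1)
  C[1][1] = min over k of (A[1][0] + B[0][1] = -3 + -1 = -4, A[1][1] + B[1][1] = 4 + 2 = 6) = -4 (attained at k = 0)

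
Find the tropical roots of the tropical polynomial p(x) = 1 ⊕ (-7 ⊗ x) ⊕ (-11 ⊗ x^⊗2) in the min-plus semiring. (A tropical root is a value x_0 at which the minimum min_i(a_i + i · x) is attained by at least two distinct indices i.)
Roots: {4, 8}

Each tropical root is a break point of the lower envelope of the lines y = a_i + i · x (there are 3 lines, with slopes 0, 1, ..., 2). Only the lines that attain the minimum somewhere contribute to roots; other lines are dominated. Here the surviving (envelope) indices are i = 2, i = 1, i = 0.
Intersections between consecutive envelope lines give the roots: for adjacent envelope indices i < j the intersection is x = (a_i − a_j) / (j − i). Reading off the sorted break points: {4, 8}.
Verification: at each break x_0, at least two indices attain the minimum of min_i(a_i + i · x_0).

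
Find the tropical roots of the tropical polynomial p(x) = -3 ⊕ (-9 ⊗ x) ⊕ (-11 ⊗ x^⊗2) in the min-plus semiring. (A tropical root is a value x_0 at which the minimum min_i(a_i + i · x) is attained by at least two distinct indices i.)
Roots: {2, 6}

Each tropical root is a break point of the lower envelope of the lines y = a_i + i · x (there are 3 lines, with slopes 0, 1, ..., 2). Only the lines that attain the minimum somewhere contribute to roots; other lines are dominated. Here the surviving (envelope) indices are i = 2, i = 1, i = 0.
Intersections between consecutive envelope lines give the roots: for adjacent envelope indices i < j the intersection is x = (a_i − a_j) / (j − i). Reading off the sorted break points: {2, 6}.
Verification: at each break x_0, at least two indices attain the minimum of min_i(a_i + i · x_0).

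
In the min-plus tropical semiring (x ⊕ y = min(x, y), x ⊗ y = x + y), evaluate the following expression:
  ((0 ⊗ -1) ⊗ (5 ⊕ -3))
((0 ⊗ -1) ⊗ (5 ⊕ -3)) = -4

Expand innermost to outermost. Recall ⊕ takes the minimum of its arguments and ⊗ takes their sum. Working out the expression ((0 ⊗ -1) ⊗ (5 ⊕ -3)) gives -4.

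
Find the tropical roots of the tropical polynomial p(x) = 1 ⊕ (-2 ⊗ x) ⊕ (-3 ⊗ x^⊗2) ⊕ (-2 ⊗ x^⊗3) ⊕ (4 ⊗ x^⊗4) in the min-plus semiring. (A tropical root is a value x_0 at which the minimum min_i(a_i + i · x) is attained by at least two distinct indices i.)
Roots: {-6, -1, 1, 3}

Each tropical root is a break point of the lower envelope of the lines y = a_i + i · x (there are 5 lines, with slopes 0, 1, ..., 4). Only the lines that attain the minimum somewhere contribute to roots; other lines are dominated. Here the surviving (envelope) indices are i = 4, i = 3, i = 2, i = 1, i = 0.
Intersections between consecutive envelope lines give the roots: for adjacent envelope indices i < j the intersection is x = (a_i − a_j) / (j − i). Reading off the sorted break points: {-6, -1, 1, 3}.
Verification: at each break x_0, at least two indices attain the minimum of min_i(a_i + i · x_0).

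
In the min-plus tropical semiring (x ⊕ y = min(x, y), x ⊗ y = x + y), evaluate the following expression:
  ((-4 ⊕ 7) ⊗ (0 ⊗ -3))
((-4 ⊕ 7) ⊗ (0 ⊗ -3)) = -7

Expand innermost to outermost. Recall ⊕ takes the minimum of its arguments and ⊗ takes their sum. Working out the expression ((-4 ⊕ 7) ⊗ (0 ⊗ -3)) gives -7.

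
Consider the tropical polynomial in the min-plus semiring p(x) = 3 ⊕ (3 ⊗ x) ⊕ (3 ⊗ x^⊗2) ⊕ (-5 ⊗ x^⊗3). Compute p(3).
p(3) = 3

A tropical monomial a ⊗ x^⊗i evaluates to a + i · x. Evaluating each term at x = 3:
  Term 0 contributes 3 + 0 · 3 = 3
  Term 1 contributes 3 + 1 · 3 = 6
  Term 2 contributes 3 + 2 · 3 = 9
  Term 3 contributes -5 + 3 · 3 = 4
p(3) = ⊕ of these = min[3, 6, 9, 4] = 3.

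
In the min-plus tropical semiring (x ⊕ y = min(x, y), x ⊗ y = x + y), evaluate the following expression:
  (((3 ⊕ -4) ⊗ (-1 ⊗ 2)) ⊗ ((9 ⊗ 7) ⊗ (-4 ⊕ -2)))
(((3 ⊕ -4) ⊗ (-1 ⊗ 2)) ⊗ ((9 ⊗ 7) ⊗ (-4 ⊕ -2))) = 9

Expand innermost to outermost. Recall ⊕ takes the minimum of its arguments and ⊗ takes their sum. Working out the expression (((3 ⊕ -4) ⊗ (-1 ⊗ 2)) ⊗ ((9 ⊗ 7) ⊗ (-4 ⊕ -2))) gives 9.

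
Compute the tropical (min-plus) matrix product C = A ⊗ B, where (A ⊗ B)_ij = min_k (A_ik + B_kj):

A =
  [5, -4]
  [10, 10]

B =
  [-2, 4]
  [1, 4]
A ⊗ B =
  [-3, 0]
  [8, 14]

Apply the min-plus product entry-by-entry:
  C[0][0] = min over k of (A[0][0] + B[0][0] = 5 + -2 = 3, A[0][1] + B[1][0] = -4 + 1 = -3) = -3 (attained at k = 1)
  C[0][1] = min over k of (A[0][0] + B[0][1] = 5 + 4 = 9, A[0][1] + B[1][1] = -4 + 4 = 0) = 0 (attained at k = 1)
  C[1][0] = min over k of (A[1][0] + B[0][0] = 10 + -2 = 8, A[1][1] + B[1][0] = 10 + 1 = 11) = 8 (attained at k = 0)
  C[1][1] = min over k of (A[1][0] + B[0][1] = 10 + 4 = 14, A[1][1] + B[1][1] = 10 + 4 = 14) = 14 (attained at k = 0)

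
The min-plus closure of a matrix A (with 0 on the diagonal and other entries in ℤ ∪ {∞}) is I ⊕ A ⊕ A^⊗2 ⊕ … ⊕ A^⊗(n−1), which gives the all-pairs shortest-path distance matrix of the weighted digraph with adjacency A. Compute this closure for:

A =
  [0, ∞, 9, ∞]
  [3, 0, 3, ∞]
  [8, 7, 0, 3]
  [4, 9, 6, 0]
Closure =
  [0, 16, 9, 12]
  [3, 0, 3, 6]
  [7, 7, 0, 3]
  [4, 9, 6, 0]

This is the Floyd-Warshall all-pairs shortest-path computation. For each intermediate vertex k = 0, 1, …, 3, update dist[i][j] ← min(dist[i][j], dist[i][k] + dist[k][j]). The final matrix gives, for each (i, j), the minimum total weight of any directed path from i to j (possibly empty when i = j).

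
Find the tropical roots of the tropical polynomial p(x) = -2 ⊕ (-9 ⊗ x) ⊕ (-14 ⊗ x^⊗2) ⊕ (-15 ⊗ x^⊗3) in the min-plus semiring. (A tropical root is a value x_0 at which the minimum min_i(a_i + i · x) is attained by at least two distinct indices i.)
Roots: {1, 5, 7}

Each tropical root is a break point of the lower envelope of the lines y = a_i + i · x (there are 4 lines, with slopes 0, 1, ..., 3). Only the lines that attain the minimum somewhere contribute to roots; other lines are dominated. Here the surviving (envelope) indices are i = 3, i = 2, i = 1, i = 0.
Intersections between consecutive envelope lines give the roots: for adjacent envelope indices i < j the intersection is x = (a_i − a_j) / (j − i). Reading off the sorted break points: {1, 5, 7}.
Verification: at each break x_0, at least two indices attain the minimum of min_i(a_i + i · x_0).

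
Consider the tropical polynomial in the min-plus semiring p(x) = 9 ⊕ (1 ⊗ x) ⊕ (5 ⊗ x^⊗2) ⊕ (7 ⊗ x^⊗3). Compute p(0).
p(0) = 1

A tropical monomial a ⊗ x^⊗i evaluates to a + i · x. Evaluating each term at x = 0:
  Term 0 contributes 9 + 0 · 0 = 9
  Term 1 contributes 1 + 1 · 0 = 1
  Term 2 contributes 5 + 2 · 0 = 5
  Term 3 contributes 7 + 3 · 0 = 7
p(0) = ⊕ of these = min[9, 1, 5, 7] = 1.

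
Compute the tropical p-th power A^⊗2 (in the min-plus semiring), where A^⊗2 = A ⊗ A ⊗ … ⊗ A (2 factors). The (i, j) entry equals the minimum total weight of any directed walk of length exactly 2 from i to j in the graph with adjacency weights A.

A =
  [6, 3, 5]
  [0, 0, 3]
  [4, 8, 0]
A^⊗2 =
  [3, 3, 5]
  [0, 0, 3]
  [4, 7, 0]

Each entry (A^⊗2)_ij equals the minimum over all length-2 walks i = v_0 → v_1 → … → v_2 = j of Σ_t A[v_t][v_{t+1}]. For example, for (i, j) = (0, 2) we minimise over 3 possible intermediate vertex sequences; the minimum is 5, attained along the walk 0 → 2 → 2.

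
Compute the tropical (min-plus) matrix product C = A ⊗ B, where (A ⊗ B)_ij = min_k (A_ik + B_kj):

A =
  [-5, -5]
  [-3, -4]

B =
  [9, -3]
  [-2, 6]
A ⊗ B =
  [-7, -8]
  [-6, -6]

Apply the min-plus product entry-by-entry:
  C[0][0] = min over k of (A[0][0] + B[0][0] = -5 + 9 = 4, A[0][1] + B[1][0] = -5 + -2 = -7) = -7 (attained at k = 1)
  C[0][1] = min over k of (A[0][0] + B[0][1] = -5 + -3 = -8, A[0][1] + B[1][1] = -5 + 6 = 1) = -8 (attained at k = 0)
  C[1][0] = min over k of (A[1][0] + B[0][0] = -3 + 9 = 6, A[1][1] + B[1][0] = -4 + -2 = -6) = -6 (attained at k = 1)
  C[1][1] = min over k of (A[1][0] + B[0][1] = -3 + -3 = -6, A[1][1] + B[1][1] = -4 + 6 = 2) = -6 (attained at k = 0)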